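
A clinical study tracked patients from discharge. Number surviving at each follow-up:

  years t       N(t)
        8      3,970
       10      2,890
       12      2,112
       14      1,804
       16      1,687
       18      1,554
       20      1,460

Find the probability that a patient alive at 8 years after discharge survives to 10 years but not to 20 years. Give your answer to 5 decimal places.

This is the probability of reaching 10 but not 20, conditional on being alive at 8: (N(10) − N(20)) / N(8).
= (2,890 − 1,460) / 3,970 = 1,430 / 3,970 = 0.360202.

0.36020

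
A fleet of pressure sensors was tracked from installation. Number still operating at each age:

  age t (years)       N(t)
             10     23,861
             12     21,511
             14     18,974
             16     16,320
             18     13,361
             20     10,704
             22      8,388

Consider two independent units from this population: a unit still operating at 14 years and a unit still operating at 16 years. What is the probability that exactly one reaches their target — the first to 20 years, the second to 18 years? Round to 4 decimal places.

0.4591

p₁ = N(20)/N(14) = 10,704/18,974 = 0.564140; p₂ = N(18)/N(16) = 13,361/16,320 = 0.818689.
P(exactly one) = p₁(1−p₂) + (1−p₁)p₂ = 0.102285 + 0.356834 = 0.459119.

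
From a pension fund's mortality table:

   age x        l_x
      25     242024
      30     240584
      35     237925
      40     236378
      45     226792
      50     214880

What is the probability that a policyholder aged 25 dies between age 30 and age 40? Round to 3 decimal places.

0.017

This is the probability of reaching 30 but not 40, conditional on being alive at 25: (l_30 − l_40) / l_25.
= (240584 − 236378) / 242024 = 4206 / 242024 = 0.017378.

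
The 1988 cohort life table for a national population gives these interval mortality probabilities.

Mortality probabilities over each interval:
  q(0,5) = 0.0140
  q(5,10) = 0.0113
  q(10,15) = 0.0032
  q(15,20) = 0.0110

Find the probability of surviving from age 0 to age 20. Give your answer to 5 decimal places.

0.96105

Survival from 0 to 20 is the product of surviving each interval: (1 − 0.0140) × (1 − 0.0113) × (1 − 0.0032) × (1 − 0.0110).
= 0.9860 × 0.9887 × 0.9968 × 0.9890 = 0.961050.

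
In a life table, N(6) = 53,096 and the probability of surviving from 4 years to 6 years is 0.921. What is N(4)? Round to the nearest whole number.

57650

N(4) = N(6) / p = 53,096 / 0.921 = 57650.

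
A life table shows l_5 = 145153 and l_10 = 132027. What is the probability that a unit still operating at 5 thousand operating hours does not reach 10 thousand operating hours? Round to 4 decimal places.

0.0904

P(fail before 10 | operational at 5) = 1 − l_10/l_5 = 1 − 132027/145153 = (13126)/145153 = 0.090429.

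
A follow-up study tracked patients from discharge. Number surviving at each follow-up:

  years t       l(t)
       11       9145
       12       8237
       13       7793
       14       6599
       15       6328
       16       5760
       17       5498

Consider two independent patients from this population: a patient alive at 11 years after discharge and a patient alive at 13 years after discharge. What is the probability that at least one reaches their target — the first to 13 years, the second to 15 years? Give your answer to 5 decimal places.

0.97221

p₁ = l(13)/l(11) = 7793/9145 = 0.852160; p₂ = l(15)/l(13) = 6328/7793 = 0.812011.
P(at least one) = 1 − (1−p₁)(1−p₂) = 1 − 0.147840 × 0.187989 = 0.972208.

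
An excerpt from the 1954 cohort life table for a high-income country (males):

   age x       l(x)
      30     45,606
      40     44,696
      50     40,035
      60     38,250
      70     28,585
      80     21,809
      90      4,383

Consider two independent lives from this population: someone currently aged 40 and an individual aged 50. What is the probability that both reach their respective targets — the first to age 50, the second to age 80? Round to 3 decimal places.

0.488

p₁ = l(50)/l(40) = 40,035/44,696 = 0.895718; p₂ = l(80)/l(50) = 21,809/40,035 = 0.544748.
P(both) = p₁ × p₂ = 0.895718 × 0.544748 = 0.487941.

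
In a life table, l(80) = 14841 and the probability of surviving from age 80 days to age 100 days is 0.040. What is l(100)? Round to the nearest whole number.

l(100) = l(80) × p = 14841 × 0.040 = 594.

594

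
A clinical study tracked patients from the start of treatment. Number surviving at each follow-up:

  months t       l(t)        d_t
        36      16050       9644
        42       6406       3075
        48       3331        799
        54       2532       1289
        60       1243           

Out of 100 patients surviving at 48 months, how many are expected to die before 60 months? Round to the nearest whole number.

63

The relevant probability is 1 − 1243/3331 = 0.626839.
Expected number = 100 × 0.626839 = 63.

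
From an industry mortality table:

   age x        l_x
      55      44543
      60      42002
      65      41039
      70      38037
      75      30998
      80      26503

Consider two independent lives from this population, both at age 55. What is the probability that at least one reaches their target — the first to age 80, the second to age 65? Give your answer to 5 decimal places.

p₁ = l_80/l_55 = 26503/44543 = 0.594998; p₂ = l_65/l_55 = 41039/44543 = 0.921334.
P(at least one) = 1 − (1−p₁)(1−p₂) = 1 − 0.405002 × 0.078666 = 0.968140.

0.96814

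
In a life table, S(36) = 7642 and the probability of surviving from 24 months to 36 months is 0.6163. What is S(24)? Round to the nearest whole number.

12400

S(24) = S(36) / p = 7642 / 0.6163 = 12400.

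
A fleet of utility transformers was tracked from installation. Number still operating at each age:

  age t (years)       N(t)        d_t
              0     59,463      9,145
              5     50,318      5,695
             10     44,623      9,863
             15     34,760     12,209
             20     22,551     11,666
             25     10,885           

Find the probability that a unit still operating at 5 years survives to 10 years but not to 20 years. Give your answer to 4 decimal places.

0.4387

This is the probability of reaching 10 but not 20, conditional on being operational at 5: (N(10) − N(20)) / N(5).
= (44,623 − 22,551) / 50,318 = 22,072 / 50,318 = 0.438650.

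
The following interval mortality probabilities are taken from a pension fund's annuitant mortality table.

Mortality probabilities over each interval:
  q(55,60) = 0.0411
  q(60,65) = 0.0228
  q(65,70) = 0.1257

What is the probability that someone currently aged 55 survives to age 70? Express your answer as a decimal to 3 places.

Chaining the interval survival probabilities: (1 − 0.0411) × (1 − 0.0228) × (1 − 0.1257).
= 0.9589 × 0.9772 × 0.8743 = 0.819252.

0.819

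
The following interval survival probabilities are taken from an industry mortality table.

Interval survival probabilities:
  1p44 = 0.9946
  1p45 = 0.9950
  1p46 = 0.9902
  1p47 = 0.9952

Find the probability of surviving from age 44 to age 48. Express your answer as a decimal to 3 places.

0.975

Survival from 44 to 48 is the product of surviving each interval: 0.9946 × 0.9950 × 0.9902 × 0.9952.
= 0.975225.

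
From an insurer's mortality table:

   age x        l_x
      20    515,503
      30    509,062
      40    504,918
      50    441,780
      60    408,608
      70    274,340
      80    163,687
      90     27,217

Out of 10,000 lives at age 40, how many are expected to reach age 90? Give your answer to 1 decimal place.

539.0

The relevant probability is 27,217/504,918 = 0.053904.
Expected number = 10,000 × 0.053904 = 539.0.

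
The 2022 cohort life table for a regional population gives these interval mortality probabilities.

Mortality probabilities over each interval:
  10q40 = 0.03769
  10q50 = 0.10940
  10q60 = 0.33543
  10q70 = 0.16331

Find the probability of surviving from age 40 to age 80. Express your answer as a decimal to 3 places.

Chaining the interval survival probabilities: (1 − 0.03769) × (1 − 0.10940) × (1 − 0.33543) × (1 − 0.16331).
= 0.96231 × 0.89060 × 0.66457 × 0.83669 = 0.476544.

0.477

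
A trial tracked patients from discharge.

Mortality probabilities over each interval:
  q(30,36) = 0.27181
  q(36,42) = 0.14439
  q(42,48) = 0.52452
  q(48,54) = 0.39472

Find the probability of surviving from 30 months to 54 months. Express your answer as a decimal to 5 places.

Chaining the interval survival probabilities: (1 − 0.27181) × (1 − 0.14439) × (1 − 0.52452) × (1 − 0.39472).
= 0.72819 × 0.85561 × 0.47548 × 0.60528 = 0.179312.

0.17931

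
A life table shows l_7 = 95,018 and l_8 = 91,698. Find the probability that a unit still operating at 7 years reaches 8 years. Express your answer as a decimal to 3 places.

0.965

The conditional survival probability is l_8/l_7 = 91,698/95,018 = 0.965059.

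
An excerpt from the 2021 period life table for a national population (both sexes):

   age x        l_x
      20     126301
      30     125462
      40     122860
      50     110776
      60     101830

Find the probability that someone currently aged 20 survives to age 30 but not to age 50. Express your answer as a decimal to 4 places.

We want 10|20q20 = (l_30 − l_50)/l_20.
This is the probability of reaching 30 but not 50, conditional on being alive at 20: (l_30 − l_50) / l_20.
= (125462 − 110776) / 126301 = 14686 / 126301 = 0.116278.

0.1163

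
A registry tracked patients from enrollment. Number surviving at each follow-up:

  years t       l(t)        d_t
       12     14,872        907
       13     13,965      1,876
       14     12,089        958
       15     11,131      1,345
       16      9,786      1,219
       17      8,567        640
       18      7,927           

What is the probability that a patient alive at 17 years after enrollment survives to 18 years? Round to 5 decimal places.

0.92529

The conditional survival probability is l(18)/l(17) = 7,927/8,567 = 0.925295.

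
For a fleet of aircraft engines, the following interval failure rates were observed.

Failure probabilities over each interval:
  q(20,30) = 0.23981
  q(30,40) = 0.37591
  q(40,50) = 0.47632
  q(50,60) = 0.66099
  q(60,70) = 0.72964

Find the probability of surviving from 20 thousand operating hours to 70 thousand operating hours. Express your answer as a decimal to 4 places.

0.0228

Chaining the interval survival probabilities: (1 − 0.23981) × (1 − 0.37591) × (1 − 0.47632) × (1 − 0.66099) × (1 − 0.72964).
= 0.76019 × 0.62409 × 0.52368 × 0.33901 × 0.27036 = 0.022771.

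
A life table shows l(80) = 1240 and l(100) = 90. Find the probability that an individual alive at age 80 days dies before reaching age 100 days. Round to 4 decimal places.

0.9274

P(die before 100 | alive at 80) = 1 − l(100)/l(80) = 1 − 90/1240 = (1150)/1240 = 0.927419.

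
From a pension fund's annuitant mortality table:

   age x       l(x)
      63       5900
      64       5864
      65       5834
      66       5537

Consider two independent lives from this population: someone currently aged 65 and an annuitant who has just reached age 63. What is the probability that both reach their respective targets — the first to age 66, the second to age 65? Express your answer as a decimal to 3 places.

0.938

p₁ = l(66)/l(65) = 5537/5834 = 0.949092; p₂ = l(65)/l(63) = 5834/5900 = 0.988814.
P(both) = p₁ × p₂ = 0.949092 × 0.988814 = 0.938475.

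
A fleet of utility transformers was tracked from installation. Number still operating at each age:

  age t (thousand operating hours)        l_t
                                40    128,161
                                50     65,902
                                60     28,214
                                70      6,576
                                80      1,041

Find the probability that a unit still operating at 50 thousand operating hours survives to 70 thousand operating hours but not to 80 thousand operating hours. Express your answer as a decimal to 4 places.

This is the probability of reaching 70 but not 80, conditional on being operational at 50: (l_70 − l_80) / l_50.
= (6,576 − 1,041) / 65,902 = 5,535 / 65,902 = 0.083988.

0.0840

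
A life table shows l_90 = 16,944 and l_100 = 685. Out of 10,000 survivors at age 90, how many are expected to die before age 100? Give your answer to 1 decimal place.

9595.7

The relevant probability is 1 − 685/16,944 = 0.959573.
Expected number = 10,000 × 0.959573 = 9595.7.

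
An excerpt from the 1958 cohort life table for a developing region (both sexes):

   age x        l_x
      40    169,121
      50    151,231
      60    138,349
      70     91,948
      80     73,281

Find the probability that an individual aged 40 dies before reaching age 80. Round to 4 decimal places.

0.5667

P(die before 80 | alive at 40) = 1 − l_80/l_40 = 1 − 73,281/169,121 = (95,840)/169,121 = 0.566695.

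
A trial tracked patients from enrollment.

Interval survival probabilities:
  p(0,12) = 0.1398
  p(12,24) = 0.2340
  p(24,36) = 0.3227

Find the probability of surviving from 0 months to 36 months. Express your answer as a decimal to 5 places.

The overall survival probability is 0.1398 × 0.2340 × 0.3227.
= 0.010557.

0.01056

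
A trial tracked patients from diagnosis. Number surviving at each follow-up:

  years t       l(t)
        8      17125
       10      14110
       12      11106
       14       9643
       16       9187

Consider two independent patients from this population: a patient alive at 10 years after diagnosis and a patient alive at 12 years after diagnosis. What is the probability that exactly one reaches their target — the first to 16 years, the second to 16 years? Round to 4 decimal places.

0.4011

p₁ = l(16)/l(10) = 9187/14110 = 0.651099; p₂ = l(16)/l(12) = 9187/11106 = 0.827211.
P(exactly one) = p₁(1−p₂) + (1−p₁)p₂ = 0.112503 + 0.288615 = 0.401117.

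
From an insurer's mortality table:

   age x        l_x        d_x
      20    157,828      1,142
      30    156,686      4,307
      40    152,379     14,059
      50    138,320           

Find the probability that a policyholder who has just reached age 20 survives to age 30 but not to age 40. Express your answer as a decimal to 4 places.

0.0273

This is the probability of reaching 30 but not 40, conditional on being alive at 20: (l_30 − l_40) / l_20.
= (156,686 − 152,379) / 157,828 = 4,307 / 157,828 = 0.027289.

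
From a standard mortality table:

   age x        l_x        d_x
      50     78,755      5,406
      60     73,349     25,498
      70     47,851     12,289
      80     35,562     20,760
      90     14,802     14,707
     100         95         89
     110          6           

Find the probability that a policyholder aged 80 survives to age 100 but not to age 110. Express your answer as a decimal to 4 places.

0.0025

We want 20|10q80 = (l_100 − l_110)/l_80.
This is the probability of reaching 100 but not 110, conditional on being alive at 80: (l_100 − l_110) / l_80.
= (95 − 6) / 35,562 = 89 / 35,562 = 0.002503.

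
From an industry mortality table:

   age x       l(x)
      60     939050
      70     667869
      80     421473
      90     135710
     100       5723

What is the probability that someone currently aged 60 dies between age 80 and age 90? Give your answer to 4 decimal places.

This is the probability of reaching 80 but not 90, conditional on being alive at 60: (l(80) − l(90)) / l(60).
= (421473 − 135710) / 939050 = 285763 / 939050 = 0.304311.

0.3043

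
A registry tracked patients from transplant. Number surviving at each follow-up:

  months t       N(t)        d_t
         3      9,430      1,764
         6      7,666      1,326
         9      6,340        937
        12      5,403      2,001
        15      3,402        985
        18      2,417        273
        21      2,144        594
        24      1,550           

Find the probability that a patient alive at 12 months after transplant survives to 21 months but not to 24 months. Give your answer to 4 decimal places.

0.1099

This is the probability of reaching 21 but not 24, conditional on being alive at 12: (N(21) − N(24)) / N(12).
= (2,144 − 1,550) / 5,403 = 594 / 5,403 = 0.109939.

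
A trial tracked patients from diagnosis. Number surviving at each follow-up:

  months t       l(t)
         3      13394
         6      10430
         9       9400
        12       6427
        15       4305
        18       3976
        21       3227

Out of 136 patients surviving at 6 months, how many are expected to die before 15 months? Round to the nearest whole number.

The relevant probability is 1 − 4305/10430 = 0.587248.
Expected number = 136 × 0.587248 = 80.

80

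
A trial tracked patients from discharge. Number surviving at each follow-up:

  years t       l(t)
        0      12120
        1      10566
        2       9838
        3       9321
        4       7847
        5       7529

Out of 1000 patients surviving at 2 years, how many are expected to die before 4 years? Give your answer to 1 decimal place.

202.4

The relevant probability is 1 − 7847/9838 = 0.202379.
Expected number = 1000 × 0.202379 = 202.4.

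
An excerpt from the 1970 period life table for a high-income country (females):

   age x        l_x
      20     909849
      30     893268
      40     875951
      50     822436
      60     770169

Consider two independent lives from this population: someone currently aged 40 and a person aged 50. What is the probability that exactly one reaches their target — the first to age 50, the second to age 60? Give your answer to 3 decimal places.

p₁ = l_50/l_40 = 822436/875951 = 0.938906; p₂ = l_60/l_50 = 770169/822436 = 0.936449.
P(exactly one) = p₁(1−p₂) + (1−p₁)p₂ = 0.059668 + 0.057211 = 0.116880.

0.117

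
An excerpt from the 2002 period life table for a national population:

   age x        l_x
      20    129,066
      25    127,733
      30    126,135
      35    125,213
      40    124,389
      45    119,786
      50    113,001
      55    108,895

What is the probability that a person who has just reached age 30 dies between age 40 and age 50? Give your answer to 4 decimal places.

0.0903

We want 10|10q30 = (l_40 − l_50)/l_30.
This is the probability of reaching 40 but not 50, conditional on being alive at 30: (l_40 − l_50) / l_30.
= (124,389 − 113,001) / 126,135 = 11,388 / 126,135 = 0.090284.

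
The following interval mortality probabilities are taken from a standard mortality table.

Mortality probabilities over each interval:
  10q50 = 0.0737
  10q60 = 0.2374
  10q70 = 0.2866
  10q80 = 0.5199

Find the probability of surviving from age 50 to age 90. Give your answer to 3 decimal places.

Survival from 50 to 90 is the product of surviving each interval: (1 − 0.0737) × (1 − 0.2374) × (1 − 0.2866) × (1 − 0.5199).
= 0.9263 × 0.7626 × 0.7134 × 0.4801 = 0.241943.

0.242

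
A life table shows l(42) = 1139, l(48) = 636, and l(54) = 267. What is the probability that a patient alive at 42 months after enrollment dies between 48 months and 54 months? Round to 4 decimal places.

0.3240

This is the probability of reaching 48 but not 54, conditional on being alive at 42: (l(48) − l(54)) / l(42).
= (636 − 267) / 1139 = 369 / 1139 = 0.323968.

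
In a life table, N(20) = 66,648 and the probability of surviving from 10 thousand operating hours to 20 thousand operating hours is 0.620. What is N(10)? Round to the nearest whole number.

N(10) = N(20) / p = 66,648 / 0.620 = 107497.

107497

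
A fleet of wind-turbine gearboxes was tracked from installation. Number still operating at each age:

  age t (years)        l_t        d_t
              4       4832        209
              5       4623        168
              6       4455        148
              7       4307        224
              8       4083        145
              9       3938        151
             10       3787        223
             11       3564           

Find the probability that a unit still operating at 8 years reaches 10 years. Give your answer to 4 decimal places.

0.9275

The conditional survival probability is l_10/l_8 = 3787/4083 = 0.927504.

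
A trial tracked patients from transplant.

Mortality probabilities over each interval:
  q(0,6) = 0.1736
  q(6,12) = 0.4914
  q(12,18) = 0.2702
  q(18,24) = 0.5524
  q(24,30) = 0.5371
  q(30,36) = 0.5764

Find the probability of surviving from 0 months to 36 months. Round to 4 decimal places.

P(survive 0→36) = (1 − 0.1736) × (1 − 0.4914) × (1 − 0.2702) × (1 − 0.5524) × (1 − 0.5371) × (1 − 0.5764).
= 0.8264 × 0.5086 × 0.7298 × 0.4476 × 0.4629 × 0.4236 = 0.026922.

0.0269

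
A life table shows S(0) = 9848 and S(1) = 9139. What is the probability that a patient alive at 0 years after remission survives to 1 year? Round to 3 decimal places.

0.928

The conditional survival probability is S(1)/S(0) = 9139/9848 = 0.928006.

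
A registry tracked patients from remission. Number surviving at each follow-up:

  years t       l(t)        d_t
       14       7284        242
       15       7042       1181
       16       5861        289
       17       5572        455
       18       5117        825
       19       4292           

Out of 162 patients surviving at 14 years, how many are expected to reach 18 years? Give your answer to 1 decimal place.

The relevant probability is 5117/7284 = 0.702499.
Expected number = 162 × 0.702499 = 113.8.

113.8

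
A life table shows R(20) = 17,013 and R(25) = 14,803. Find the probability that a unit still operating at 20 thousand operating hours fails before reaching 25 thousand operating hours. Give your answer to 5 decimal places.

0.12990

P(fail before 25 | operational at 20) = 1 − R(25)/R(20) = 1 − 14,803/17,013 = (2,210)/17,013 = 0.129901.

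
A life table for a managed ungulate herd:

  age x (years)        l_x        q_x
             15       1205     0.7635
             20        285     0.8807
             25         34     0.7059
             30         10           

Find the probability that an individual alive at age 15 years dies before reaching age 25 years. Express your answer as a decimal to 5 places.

0.97178

P(die before 25 | alive at 15) = 1 − l_25/l_15 = 1 − 34/1205 = (1171)/1205 = 0.971784.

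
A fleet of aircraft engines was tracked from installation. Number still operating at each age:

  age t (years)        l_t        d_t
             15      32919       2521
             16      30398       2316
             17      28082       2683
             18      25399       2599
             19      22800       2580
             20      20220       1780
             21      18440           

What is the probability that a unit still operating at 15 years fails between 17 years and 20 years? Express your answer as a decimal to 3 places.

0.239

This is the probability of reaching 17 but not 20, conditional on being operational at 15: (l_17 − l_20) / l_15.
= (28082 − 20220) / 32919 = 7862 / 32919 = 0.238829.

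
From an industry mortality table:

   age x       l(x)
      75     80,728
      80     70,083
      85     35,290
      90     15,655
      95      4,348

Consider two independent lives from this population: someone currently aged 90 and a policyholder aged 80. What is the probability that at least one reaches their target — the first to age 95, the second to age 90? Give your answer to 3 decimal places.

p₁ = l(95)/l(90) = 4,348/15,655 = 0.277739; p₂ = l(90)/l(80) = 15,655/70,083 = 0.223378.
P(at least one) = 1 − (1−p₁)(1−p₂) = 1 − 0.722261 × 0.776622 = 0.439076.

0.439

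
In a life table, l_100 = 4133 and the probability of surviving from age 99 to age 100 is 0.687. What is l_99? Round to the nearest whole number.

6016

l_99 = l_100 / p = 4133 / 0.687 = 6016.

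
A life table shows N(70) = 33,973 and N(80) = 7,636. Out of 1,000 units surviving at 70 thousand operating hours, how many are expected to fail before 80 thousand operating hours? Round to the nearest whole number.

The relevant probability is 1 − 7,636/33,973 = 0.775233.
Expected number = 1,000 × 0.775233 = 775.

775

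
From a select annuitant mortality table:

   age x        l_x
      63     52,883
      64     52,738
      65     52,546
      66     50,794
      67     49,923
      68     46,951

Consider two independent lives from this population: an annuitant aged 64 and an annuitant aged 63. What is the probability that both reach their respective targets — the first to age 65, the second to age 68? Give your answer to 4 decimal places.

0.8846

p₁ = l_65/l_64 = 52,546/52,738 = 0.996359; p₂ = l_68/l_63 = 46,951/52,883 = 0.887828.
P(both) = p₁ × p₂ = 0.996359 × 0.887828 = 0.884595.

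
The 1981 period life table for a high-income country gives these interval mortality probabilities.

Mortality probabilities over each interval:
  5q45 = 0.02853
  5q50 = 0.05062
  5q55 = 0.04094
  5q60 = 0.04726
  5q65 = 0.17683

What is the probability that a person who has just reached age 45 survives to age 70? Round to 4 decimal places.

0.6937

Survival from 45 to 70 is the product of surviving each interval: (1 − 0.02853) × (1 − 0.05062) × (1 − 0.04094) × (1 − 0.04726) × (1 − 0.17683).
= 0.97147 × 0.94938 × 0.95906 × 0.95274 × 0.82317 = 0.693712.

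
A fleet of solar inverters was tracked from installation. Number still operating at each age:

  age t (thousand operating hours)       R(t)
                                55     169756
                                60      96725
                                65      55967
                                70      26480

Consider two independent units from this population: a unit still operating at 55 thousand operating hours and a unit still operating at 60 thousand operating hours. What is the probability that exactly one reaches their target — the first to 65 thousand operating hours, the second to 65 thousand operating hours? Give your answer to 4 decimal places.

p₁ = R(65)/R(55) = 55967/169756 = 0.329691; p₂ = R(65)/R(60) = 55967/96725 = 0.578620.
P(exactly one) = p₁(1−p₂) + (1−p₁)p₂ = 0.138925 + 0.387854 = 0.526779.

0.5268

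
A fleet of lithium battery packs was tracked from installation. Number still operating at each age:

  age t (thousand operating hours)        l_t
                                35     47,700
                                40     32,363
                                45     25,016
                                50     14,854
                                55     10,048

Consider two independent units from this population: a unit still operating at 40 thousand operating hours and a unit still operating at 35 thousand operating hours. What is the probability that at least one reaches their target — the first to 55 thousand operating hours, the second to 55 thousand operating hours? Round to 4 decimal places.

0.4557

p₁ = l_55/l_40 = 10,048/32,363 = 0.310478; p₂ = l_55/l_35 = 10,048/47,700 = 0.210650.
P(at least one) = 1 − (1−p₁)(1−p₂) = 1 − 0.689522 × 0.789350 = 0.455726.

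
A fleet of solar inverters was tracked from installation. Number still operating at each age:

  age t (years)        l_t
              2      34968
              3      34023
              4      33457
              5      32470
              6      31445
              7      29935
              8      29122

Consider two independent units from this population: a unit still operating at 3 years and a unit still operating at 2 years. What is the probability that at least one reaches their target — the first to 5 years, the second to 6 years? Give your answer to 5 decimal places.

0.99540

p₁ = l_5/l_3 = 32470/34023 = 0.954354; p₂ = l_6/l_2 = 31445/34968 = 0.899251.
P(at least one) = 1 − (1−p₁)(1−p₂) = 1 − 0.045646 × 0.100749 = 0.995401.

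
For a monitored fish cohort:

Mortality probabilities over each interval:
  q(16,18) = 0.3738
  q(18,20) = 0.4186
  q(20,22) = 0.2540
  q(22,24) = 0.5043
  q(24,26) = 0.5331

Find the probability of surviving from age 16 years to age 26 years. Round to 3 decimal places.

P(survive 16→26) = (1 − 0.3738) × (1 − 0.4186) × (1 − 0.2540) × (1 − 0.5043) × (1 − 0.5331).
= 0.6262 × 0.5814 × 0.7460 × 0.4957 × 0.4669 = 0.062859.

0.063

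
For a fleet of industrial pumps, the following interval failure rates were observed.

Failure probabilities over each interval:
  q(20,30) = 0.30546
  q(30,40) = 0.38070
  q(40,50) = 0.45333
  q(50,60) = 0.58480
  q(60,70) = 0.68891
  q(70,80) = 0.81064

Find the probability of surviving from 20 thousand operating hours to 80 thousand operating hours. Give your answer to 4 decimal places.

0.0058

The overall survival probability is (1 − 0.30546) × (1 − 0.38070) × (1 − 0.45333) × (1 − 0.58480) × (1 − 0.68891) × (1 − 0.81064).
= 0.69454 × 0.61930 × 0.54667 × 0.41520 × 0.31109 × 0.18936 = 0.005751.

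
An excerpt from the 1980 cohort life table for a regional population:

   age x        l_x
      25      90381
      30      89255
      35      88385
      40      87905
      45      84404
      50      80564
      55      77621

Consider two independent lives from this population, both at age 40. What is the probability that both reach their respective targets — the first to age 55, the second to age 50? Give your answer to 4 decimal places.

p₁ = l_55/l_40 = 77621/87905 = 0.883010; p₂ = l_50/l_40 = 80564/87905 = 0.916489.
P(both) = p₁ × p₂ = 0.883010 × 0.916489 = 0.809269.

0.8093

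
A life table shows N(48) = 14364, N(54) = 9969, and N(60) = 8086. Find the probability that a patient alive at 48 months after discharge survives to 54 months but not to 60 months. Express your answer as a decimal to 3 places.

This is the probability of reaching 54 but not 60, conditional on being alive at 48: (N(54) − N(60)) / N(48).
= (9969 − 8086) / 14364 = 1883 / 14364 = 0.131092.

0.131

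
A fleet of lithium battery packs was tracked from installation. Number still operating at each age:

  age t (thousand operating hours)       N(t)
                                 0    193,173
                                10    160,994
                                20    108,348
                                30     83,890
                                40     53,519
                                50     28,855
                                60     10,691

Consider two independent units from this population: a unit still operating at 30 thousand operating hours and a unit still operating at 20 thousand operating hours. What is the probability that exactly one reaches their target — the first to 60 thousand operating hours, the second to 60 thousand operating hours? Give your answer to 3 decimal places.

p₁ = N(60)/N(30) = 10,691/83,890 = 0.127441; p₂ = N(60)/N(20) = 10,691/108,348 = 0.098673.
P(exactly one) = p₁(1−p₂) + (1−p₁)p₂ = 0.114866 + 0.086098 = 0.200964.

0.201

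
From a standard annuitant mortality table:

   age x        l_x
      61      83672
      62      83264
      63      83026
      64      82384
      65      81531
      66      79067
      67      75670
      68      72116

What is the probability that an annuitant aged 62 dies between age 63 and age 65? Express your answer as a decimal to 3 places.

0.018

This is the probability of reaching 63 but not 65, conditional on being alive at 62: (l_63 − l_65) / l_62.
= (83026 − 81531) / 83264 = 1495 / 83264 = 0.017955.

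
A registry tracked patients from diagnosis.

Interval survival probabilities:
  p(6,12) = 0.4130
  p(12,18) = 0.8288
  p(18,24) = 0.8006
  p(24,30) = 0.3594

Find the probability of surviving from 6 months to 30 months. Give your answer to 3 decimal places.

Survival from 6 to 30 is the product of surviving each interval: 0.4130 × 0.8288 × 0.8006 × 0.3594.
= 0.098490.

0.098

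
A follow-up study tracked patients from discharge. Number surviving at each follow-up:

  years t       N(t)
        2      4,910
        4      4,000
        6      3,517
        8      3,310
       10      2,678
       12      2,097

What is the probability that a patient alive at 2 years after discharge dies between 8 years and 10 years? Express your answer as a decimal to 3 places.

This is the probability of reaching 8 but not 10, conditional on being alive at 2: (N(8) − N(10)) / N(2).
= (3,310 − 2,678) / 4,910 = 632 / 4,910 = 0.128717.

0.129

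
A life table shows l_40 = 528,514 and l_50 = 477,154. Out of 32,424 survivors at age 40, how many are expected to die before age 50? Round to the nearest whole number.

The relevant probability is 1 − 477,154/528,514 = 0.097178.
Expected number = 32,424 × 0.097178 = 3151.

3151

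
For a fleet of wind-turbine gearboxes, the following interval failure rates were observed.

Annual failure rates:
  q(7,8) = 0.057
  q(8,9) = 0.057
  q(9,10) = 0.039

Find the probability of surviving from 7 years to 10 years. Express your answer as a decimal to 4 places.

The overall survival probability is (1 − 0.057) × (1 − 0.057) × (1 − 0.039).
= 0.943 × 0.943 × 0.961 = 0.854568.

0.8546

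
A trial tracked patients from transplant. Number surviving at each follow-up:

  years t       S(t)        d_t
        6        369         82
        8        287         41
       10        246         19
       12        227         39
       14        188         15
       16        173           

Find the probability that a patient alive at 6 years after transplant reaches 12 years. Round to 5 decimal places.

The conditional survival probability is S(12)/S(6) = 227/369 = 0.615176.

0.61518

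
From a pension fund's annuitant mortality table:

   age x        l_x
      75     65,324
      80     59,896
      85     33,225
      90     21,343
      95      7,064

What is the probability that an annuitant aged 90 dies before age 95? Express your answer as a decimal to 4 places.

0.6690

P(die before 95 | alive at 90) = 1 − l_95/l_90 = 1 − 7,064/21,343 = (14,279)/21,343 = 0.669025.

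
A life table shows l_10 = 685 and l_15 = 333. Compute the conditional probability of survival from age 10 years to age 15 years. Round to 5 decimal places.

0.48613

The conditional survival probability is l_15/l_10 = 333/685 = 0.486131.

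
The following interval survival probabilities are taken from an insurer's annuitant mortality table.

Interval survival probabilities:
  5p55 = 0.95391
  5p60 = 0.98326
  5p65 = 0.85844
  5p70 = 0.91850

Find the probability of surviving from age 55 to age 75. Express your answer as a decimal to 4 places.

Survival from 55 to 75 is the product of surviving each interval: 0.95391 × 0.98326 × 0.85844 × 0.91850.
= 0.739545.

0.7395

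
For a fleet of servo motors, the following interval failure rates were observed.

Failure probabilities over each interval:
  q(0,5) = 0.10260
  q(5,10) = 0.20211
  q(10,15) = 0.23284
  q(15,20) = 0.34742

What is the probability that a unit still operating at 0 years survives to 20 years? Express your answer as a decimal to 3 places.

P(survive 0→20) = (1 − 0.10260) × (1 − 0.20211) × (1 − 0.23284) × (1 − 0.34742).
= 0.89740 × 0.79789 × 0.76716 × 0.65258 = 0.358467.

0.358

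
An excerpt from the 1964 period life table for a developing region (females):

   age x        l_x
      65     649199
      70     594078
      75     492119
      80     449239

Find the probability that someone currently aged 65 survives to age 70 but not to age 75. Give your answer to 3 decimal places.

We want 5|5q65 = (l_70 − l_75)/l_65.
This is the probability of reaching 70 but not 75, conditional on being alive at 65: (l_70 − l_75) / l_65.
= (594078 − 492119) / 649199 = 101959 / 649199 = 0.157054.

0.157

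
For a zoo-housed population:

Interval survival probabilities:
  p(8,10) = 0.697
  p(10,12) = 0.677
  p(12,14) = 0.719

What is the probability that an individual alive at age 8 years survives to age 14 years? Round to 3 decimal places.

The overall survival probability is 0.697 × 0.677 × 0.719.
= 0.339274.

0.339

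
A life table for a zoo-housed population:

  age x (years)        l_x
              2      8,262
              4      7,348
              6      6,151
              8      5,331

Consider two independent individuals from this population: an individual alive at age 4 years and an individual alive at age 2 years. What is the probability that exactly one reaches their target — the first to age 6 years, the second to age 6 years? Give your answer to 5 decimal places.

0.33516

p₁ = l_6/l_4 = 6,151/7,348 = 0.837099; p₂ = l_6/l_2 = 6,151/8,262 = 0.744493.
P(exactly one) = p₁(1−p₂) + (1−p₁)p₂ = 0.213885 + 0.121279 = 0.335163.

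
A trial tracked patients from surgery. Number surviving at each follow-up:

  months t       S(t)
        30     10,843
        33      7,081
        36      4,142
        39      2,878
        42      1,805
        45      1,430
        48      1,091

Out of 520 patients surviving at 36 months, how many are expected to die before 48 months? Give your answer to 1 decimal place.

The relevant probability is 1 − 1,091/4,142 = 0.736601.
Expected number = 520 × 0.736601 = 383.0.

383.0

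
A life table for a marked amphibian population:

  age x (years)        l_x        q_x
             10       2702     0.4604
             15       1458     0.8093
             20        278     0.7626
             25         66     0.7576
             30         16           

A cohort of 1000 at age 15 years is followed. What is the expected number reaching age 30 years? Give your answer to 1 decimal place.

The relevant probability is 16/1458 = 0.010974.
Expected number = 1000 × 0.010974 = 11.0.

11.0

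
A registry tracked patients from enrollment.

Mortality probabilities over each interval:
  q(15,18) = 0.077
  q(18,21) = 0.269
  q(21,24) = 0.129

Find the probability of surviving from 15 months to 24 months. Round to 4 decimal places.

0.5877

P(survive 15→24) = (1 − 0.077) × (1 − 0.269) × (1 − 0.129).
= 0.923 × 0.731 × 0.871 = 0.587675.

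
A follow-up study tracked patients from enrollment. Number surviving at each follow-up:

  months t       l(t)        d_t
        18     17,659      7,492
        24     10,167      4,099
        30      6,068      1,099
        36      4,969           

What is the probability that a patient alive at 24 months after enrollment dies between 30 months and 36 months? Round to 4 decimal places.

0.1081

This is the probability of reaching 30 but not 36, conditional on being alive at 24: (l(30) − l(36)) / l(24).
= (6,068 − 4,969) / 10,167 = 1,099 / 10,167 = 0.108095.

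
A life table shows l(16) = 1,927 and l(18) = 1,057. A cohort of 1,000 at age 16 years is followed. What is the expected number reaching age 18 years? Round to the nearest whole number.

The relevant probability is 1,057/1,927 = 0.548521.
Expected number = 1,000 × 0.548521 = 549.

549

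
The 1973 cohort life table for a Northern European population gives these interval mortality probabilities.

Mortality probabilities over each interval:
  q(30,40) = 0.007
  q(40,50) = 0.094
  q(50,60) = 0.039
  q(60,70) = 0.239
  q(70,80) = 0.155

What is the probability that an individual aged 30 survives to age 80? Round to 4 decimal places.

0.5560

The overall survival probability is (1 − 0.007) × (1 − 0.094) × (1 − 0.039) × (1 − 0.239) × (1 − 0.155).
= 0.993 × 0.906 × 0.961 × 0.761 × 0.845 = 0.555958.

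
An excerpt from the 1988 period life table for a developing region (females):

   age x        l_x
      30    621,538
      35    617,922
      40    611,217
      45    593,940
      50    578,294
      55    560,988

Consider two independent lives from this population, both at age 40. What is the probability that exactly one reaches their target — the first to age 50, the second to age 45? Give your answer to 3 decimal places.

p₁ = l_50/l_40 = 578,294/611,217 = 0.946135; p₂ = l_45/l_40 = 593,940/611,217 = 0.971733.
P(exactly one) = p₁(1−p₂) + (1−p₁)p₂ = 0.026744 + 0.052342 = 0.079087.

0.079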